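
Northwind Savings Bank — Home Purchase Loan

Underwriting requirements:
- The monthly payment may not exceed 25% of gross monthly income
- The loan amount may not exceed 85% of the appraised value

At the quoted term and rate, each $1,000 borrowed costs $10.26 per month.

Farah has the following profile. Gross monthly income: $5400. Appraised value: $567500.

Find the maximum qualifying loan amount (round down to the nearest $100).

$131,500

Payment cap: 25% × $5,400 = $1,350/month.
At $10.26 per $1,000, that supports 1,350/10.26 × 1,000 ≈ $131,578 → $131,500.
LTV cap: 85% × $567,500 = $482,375 → $482,300.
Binding constraint: payment-to-income.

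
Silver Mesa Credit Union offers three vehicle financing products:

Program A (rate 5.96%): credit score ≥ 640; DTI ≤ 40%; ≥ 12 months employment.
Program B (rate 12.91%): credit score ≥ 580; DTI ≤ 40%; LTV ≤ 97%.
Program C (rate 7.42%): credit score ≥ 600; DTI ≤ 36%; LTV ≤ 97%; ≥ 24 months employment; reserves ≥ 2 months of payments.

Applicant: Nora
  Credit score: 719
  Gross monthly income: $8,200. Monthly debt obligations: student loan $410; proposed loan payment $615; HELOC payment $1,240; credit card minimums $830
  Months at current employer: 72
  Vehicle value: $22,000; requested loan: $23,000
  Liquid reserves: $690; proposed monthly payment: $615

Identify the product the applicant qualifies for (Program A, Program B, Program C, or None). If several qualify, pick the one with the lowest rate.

Total debts = (410 + 615 + 1,240 + 830) = 3,095; DTI = 3,095/8,200 = 37.7%.
LTV = 23,000/22,000 = 104.5%.
Reserves = 690/615 = 1.1 months.
Program A: score 719 ≥ 640; DTI 37.7% ≤ 40%; employment 72 ≥ 12 mo → qualifies.
Program B: score 719 ≥ 580; DTI 37.7% ≤ 40%; LTV 104.5% > 97% → does not qualify.
Program C: score 719 ≥ 600; DTI 37.7% > 36%; LTV 104.5% > 97%; employment 72 ≥ 24 mo; reserves 1.1 < 2 mo → does not qualify.

Program A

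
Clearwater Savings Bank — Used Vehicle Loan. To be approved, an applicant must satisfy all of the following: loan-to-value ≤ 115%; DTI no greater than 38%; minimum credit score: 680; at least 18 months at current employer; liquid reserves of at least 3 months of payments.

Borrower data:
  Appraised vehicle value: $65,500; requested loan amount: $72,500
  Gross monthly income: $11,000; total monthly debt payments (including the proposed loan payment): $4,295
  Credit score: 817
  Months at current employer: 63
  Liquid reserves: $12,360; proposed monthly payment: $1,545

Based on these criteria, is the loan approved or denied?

LTV = 72,500/65,500 = 110.7% ≤ 115%
DTI: 4,295 ÷ 11,000 = 39%, exceeds the 38% cap
Credit score 817 ≥ 680 (meets)
Employment 63 ≥ 18 months
Reserves = 12,360/1,545 = 8.0 months ≥ 3
Fails on DTI.

Denied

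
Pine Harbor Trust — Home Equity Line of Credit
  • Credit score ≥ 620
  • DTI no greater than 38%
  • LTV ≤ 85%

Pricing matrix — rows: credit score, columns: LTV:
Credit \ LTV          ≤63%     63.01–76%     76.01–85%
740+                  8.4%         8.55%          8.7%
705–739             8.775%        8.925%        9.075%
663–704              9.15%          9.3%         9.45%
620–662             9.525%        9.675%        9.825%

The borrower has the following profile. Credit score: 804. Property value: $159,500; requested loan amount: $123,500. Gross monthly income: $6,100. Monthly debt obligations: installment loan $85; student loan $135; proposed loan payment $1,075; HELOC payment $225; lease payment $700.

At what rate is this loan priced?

Credit score 804 ≥ 620; Total monthly debts = (85 + 135 + 1,075 + 225 + 700) = 2,220. Debt-to-income = 2,220/6,100 = 36.4% — meets 38% limit
Loan-to-value = 123,500/159,500 = 77.4% — pass (85% max)
Row: 804 falls in 740+. Column: 77.4% falls in 76.01–85%. Rate = 8.7%.

8.7%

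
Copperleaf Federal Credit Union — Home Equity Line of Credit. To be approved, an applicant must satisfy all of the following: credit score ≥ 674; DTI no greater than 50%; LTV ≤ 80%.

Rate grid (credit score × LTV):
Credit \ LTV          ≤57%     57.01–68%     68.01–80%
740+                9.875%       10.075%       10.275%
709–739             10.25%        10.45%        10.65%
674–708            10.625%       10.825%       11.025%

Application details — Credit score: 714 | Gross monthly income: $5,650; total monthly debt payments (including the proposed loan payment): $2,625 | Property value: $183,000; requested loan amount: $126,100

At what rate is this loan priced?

10.65%

Credit score 714 ≥ 674; DTI = 2,625/5,650 = 46.5% ≤ 50%
LTV: 126,100 ÷ 183,000 = 68.9%, within 80% cap
Score 714 is in the 709–739 band; LTV 68.9% is in the 68.01–80% band → 10.65%.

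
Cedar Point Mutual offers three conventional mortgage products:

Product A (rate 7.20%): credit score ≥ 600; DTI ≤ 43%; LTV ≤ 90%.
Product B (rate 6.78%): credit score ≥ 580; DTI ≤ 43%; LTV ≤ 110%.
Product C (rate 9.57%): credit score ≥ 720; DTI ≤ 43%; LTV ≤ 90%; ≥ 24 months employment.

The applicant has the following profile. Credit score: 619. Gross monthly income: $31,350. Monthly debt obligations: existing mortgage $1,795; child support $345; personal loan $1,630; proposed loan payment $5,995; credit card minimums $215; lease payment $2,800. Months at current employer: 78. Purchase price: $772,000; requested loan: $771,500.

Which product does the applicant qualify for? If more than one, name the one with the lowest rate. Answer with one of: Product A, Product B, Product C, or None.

Total debts = (1,795 + 345 + 1,630 + 5,995 + 215 + 2,800) = 12,780; DTI = 12,780/31,350 = 40.8%.
LTV = 771,500/772,000 = 99.9%.
Product A: score 619 ≥ 600; DTI 40.8% ≤ 43%; LTV 99.9% > 90% → does not qualify.
Product B: score 619 ≥ 580; DTI 40.8% ≤ 43%; LTV 99.9% ≤ 110% → qualifies.
Product C: score 619 < 720; DTI 40.8% ≤ 43%; LTV 99.9% > 90%; employment 78 ≥ 24 mo → does not qualify.

Product B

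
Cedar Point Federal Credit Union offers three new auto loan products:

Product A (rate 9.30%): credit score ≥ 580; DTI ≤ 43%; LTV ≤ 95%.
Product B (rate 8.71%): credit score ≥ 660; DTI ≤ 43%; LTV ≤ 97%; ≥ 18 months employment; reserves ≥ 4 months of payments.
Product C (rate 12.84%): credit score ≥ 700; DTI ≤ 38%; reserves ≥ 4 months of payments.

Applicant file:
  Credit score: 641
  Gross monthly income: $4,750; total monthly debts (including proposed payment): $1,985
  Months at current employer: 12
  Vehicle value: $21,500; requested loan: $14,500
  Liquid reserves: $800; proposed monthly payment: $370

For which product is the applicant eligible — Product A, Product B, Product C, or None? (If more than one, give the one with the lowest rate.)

DTI = 1,985/4,750 = 41.8%.
LTV = 14,500/21,500 = 67.4%.
Reserves = 800/370 = 2.2 months.
Product A: score 641 ≥ 580; DTI 41.8% ≤ 43%; LTV 67.4% ≤ 95% → qualifies.
Product B: score 641 < 660; DTI 41.8% ≤ 43%; LTV 67.4% ≤ 97%; employment 12 < 18 mo; reserves 2.2 < 4 mo → does not qualify.
Product C: score 641 < 700; DTI 41.8% > 38%; reserves 2.2 < 4 mo → does not qualify.

Product A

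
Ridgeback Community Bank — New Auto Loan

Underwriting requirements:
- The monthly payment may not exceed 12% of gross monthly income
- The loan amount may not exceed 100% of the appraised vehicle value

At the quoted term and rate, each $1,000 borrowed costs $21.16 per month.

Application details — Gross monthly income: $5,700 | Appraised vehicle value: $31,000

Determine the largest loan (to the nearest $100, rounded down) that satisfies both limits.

$31,000

Payment cap: 12% × $5,700 = $684/month.
At $21.16 per $1,000, that supports 684/21.16 × 1,000 ≈ $32,325 → $32,300.
LTV cap: 100% × $31,000 = $31,000 → $31,000.
Binding constraint: loan-to-value.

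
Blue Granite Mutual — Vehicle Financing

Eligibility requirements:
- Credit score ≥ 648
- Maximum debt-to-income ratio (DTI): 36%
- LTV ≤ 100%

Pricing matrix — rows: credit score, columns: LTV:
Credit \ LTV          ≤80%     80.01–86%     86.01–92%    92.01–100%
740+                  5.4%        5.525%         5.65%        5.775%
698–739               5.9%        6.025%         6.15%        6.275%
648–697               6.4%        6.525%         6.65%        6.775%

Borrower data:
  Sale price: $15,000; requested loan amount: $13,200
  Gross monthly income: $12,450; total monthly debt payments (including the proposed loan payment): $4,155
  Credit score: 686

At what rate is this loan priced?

6.65%

Credit score 686 ≥ 648; Debt-to-income = 4,155/12,450 = 33.4% — meets 36% limit
LTV = 13,200/15,000 = 88% ≤ 100%
Score 686 is in the 648–697 band; LTV 88% is in the 86.01–92% band → 6.65%.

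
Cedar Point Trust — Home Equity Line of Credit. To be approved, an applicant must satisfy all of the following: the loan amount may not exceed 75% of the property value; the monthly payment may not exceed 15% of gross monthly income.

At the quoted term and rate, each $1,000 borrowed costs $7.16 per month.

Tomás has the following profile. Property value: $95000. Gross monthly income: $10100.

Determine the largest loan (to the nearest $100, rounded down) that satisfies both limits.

$71,200

Payment cap: 15% × $10,100 = $1,515/month.
At $7.16 per $1,000, that supports 1,515/7.16 × 1,000 ≈ $211,592 → $211,500.
LTV cap: 75% × $95,000 = $71,250 → $71,200.
Binding constraint: loan-to-value.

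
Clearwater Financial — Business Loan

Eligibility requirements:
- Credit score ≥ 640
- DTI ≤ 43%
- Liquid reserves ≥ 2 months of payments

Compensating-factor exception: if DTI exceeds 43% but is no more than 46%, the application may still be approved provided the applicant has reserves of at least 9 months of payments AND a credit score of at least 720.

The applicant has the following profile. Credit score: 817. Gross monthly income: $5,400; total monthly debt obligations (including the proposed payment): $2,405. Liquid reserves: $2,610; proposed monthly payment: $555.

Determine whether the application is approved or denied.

Credit score 817 ≥ 640 (meets base)
DTI: 2,405 ÷ 5,400 = 44.5%, over the 43% base limit.
Reserves = 2,610/555 = 4.7 months ≥ 2
DTI 44.5% is within the 43%–46% exception band; checking compensating factors.
Reserves 4.7 < 9 months; credit score 817 ≥ 720.
Override conditions not both satisfied; exception does not apply.

Denied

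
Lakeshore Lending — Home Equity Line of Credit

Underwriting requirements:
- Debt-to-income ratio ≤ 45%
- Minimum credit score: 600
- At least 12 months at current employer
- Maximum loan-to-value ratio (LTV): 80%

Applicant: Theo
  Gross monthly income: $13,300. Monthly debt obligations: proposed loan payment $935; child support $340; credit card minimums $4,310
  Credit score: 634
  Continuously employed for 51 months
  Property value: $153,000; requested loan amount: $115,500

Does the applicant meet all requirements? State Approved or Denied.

Total monthly debts = (935 + 340 + 4,310) = 5,585. Debt-to-income = 5,585/13,300 = 42% — meets 45% limit
Credit score 634 ≥ 600 (meets)
Employment 51 ≥ 12 months
Loan-to-value = 115,500/153,000 = 75.5% — pass (80% max)
All criteria satisfied.

Approved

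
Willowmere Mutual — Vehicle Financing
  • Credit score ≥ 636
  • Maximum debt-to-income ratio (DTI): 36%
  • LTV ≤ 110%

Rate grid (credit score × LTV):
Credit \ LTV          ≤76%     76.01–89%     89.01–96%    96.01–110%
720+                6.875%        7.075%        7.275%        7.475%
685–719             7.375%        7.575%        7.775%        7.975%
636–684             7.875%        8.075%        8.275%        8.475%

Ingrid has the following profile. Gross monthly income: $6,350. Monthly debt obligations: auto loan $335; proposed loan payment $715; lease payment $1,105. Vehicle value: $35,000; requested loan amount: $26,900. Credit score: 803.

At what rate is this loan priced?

7.075%

Credit score 803 ≥ 636; Total monthly debts = (335 + 715 + 1,105) = 2,155. Debt-to-income = 2,155/6,350 = 33.9% — meets 36% limit
LTV: 26,900 ÷ 35,000 = 76.9%, within 110% cap
Score 803 is in the 720+ band; LTV 76.9% is in the 76.01–89% band → 7.075%.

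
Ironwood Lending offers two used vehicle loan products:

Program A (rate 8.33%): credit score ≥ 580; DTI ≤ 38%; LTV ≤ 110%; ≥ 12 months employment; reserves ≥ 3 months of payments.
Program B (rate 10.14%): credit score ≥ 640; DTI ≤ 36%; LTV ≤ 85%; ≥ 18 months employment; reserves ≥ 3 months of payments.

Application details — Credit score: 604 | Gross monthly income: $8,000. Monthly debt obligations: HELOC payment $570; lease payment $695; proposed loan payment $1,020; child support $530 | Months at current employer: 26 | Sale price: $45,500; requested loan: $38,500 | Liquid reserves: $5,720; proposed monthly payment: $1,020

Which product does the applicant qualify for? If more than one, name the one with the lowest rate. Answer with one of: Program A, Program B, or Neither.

Total debts = (570 + 695 + 1,020 + 530) = 2,815; DTI = 2,815/8,000 = 35.2%.
LTV = 38,500/45,500 = 84.6%.
Reserves = 5,720/1,020 = 5.6 months.
Program A: score 604 ≥ 580; DTI 35.2% ≤ 38%; LTV 84.6% ≤ 110%; employment 26 ≥ 12 mo; reserves 5.6 ≥ 3 mo → qualifies.
Program B: score 604 < 640; DTI 35.2% ≤ 36%; LTV 84.6% ≤ 85%; employment 26 ≥ 18 mo; reserves 5.6 ≥ 3 mo → does not qualify.

Program A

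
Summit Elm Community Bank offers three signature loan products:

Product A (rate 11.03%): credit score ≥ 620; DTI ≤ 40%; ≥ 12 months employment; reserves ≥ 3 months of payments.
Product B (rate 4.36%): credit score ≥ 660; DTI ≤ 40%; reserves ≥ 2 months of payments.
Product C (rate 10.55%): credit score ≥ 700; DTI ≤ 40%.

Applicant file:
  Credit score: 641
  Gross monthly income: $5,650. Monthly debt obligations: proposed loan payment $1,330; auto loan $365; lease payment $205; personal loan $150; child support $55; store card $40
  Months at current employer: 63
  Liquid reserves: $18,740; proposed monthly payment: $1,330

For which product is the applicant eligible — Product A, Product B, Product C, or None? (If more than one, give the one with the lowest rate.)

Product A

Total debts = (1,330 + 365 + 205 + 150 + 55 + 40) = 2,145; DTI = 2,145/5,650 = 38%.
Reserves = 18,740/1,330 = 14.1 months.
Product A: score 641 ≥ 620; DTI 38% ≤ 40%; employment 63 ≥ 12 mo; reserves 14.1 ≥ 3 mo → qualifies.
Product B: score 641 < 660; DTI 38% ≤ 40%; reserves 14.1 ≥ 2 mo → does not qualify.
Product C: score 641 < 700; DTI 38% ≤ 40% → does not qualify.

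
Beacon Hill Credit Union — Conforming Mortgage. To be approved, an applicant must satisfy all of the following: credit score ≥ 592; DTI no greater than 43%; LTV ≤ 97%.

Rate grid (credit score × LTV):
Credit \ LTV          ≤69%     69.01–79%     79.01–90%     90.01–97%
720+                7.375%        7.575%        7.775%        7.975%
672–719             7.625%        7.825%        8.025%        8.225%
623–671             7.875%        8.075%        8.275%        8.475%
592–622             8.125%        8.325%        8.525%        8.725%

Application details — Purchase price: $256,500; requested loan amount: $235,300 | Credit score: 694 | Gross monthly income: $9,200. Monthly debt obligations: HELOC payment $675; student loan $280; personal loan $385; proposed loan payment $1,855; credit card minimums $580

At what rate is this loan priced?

8.225%

Credit score 694 ≥ 592; Total monthly debts = (675 + 280 + 385 + 1,855 + 580) = 3,775. Debt-to-income = 3,775/9,200 = 41% — meets 43% limit
LTV = 235,300/256,500 = 91.7% ≤ 97%
Score 694 is in the 672–719 band; LTV 91.7% is in the 90.01–97% band → 8.225%.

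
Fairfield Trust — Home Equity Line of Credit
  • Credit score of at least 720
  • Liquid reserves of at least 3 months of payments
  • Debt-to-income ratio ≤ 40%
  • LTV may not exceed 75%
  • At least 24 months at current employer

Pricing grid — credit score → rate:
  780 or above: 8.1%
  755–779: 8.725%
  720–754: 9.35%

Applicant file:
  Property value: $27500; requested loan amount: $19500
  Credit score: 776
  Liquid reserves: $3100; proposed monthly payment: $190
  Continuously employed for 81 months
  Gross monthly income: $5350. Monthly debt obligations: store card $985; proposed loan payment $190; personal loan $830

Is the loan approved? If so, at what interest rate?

Approved at 8.725%

Credit score 776 ≥ 720 (meets minimum)
Reserves: 3,100 ÷ 190 = 16.3 months (meets 3-month minimum)
LTV: 19,500 ÷ 27,500 = 70.9%, within 75% cap
Total monthly debts = (985 + 190 + 830) = 2,005. Debt-to-income = 2,005/5,350 = 37.5% — meets 40% limit
Employment 81 ≥ 24 months
All requirements met. Score 776 falls in the 755–779 tier → 8.725%.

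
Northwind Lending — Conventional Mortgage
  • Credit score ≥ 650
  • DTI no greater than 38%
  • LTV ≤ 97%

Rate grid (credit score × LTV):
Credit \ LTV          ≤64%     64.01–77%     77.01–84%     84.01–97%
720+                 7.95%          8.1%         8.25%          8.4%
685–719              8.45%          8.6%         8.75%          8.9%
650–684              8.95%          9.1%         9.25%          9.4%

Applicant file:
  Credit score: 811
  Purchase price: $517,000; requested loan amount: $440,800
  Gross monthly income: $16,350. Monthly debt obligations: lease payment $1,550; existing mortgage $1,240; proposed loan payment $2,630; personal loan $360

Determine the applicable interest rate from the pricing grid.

8.4%

Credit score 811 ≥ 650; Total monthly debts = (1,550 + 1,240 + 2,630 + 360) = 5,780. DTI = 5,780/16,350 = 35.4% ≤ 38%
LTV: 440,800 ÷ 517,000 = 85.3%, within 97% cap
Score 811 is in the 720+ band; LTV 85.3% is in the 84.01–97% band → 8.4%.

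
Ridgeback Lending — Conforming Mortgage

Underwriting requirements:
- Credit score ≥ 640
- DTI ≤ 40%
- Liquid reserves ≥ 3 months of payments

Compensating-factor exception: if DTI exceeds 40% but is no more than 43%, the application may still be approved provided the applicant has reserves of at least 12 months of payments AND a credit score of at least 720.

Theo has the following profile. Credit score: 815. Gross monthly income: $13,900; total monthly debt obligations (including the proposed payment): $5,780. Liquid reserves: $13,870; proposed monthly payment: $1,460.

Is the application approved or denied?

Denied

Credit score 815 ≥ 640 (meets base)
DTI: 5,780 ÷ 13,900 = 41.6%, over the 40% base limit.
Reserves: 13,870 ÷ 1,460 = 9.5 months (meets 3-month minimum)
41.6% falls in the override range (40%–43%), so the compensating-factor test applies.
Reserves 9.5 < 12 months; credit score 815 ≥ 720.
Override conditions not both satisfied; exception does not apply.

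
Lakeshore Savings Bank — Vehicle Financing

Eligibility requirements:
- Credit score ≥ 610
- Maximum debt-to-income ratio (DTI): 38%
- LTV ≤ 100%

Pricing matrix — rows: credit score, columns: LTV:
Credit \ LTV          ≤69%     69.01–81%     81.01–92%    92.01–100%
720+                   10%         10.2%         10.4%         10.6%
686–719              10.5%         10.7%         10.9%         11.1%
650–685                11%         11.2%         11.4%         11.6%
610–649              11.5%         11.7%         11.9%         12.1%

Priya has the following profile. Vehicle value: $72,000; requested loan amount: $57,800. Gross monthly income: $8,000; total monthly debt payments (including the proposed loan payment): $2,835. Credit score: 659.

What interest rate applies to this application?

11.2%

Credit score 659 ≥ 610; Debt-to-income = 2,835/8,000 = 35.4% — meets 38% limit
LTV = 57,800/72,000 = 80.3% ≤ 100%
Row: 659 falls in 650–685. Column: 80.3% falls in 69.01–81%. Rate = 11.2%.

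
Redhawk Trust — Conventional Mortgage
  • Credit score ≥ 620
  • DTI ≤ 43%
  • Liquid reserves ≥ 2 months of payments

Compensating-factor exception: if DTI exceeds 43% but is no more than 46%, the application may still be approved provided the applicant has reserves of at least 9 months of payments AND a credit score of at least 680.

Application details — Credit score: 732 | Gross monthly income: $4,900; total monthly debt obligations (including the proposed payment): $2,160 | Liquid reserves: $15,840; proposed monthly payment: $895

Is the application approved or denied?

Credit score 732 ≥ 620 (meets base)
DTI = 2,160/4,900 = 44.1% > 43% — standard DTI limit exceeded.
Liquid reserves cover 15,840/895 = 17.7 months — ≥ 2 required
DTI 44.1% is within the 43%–46% exception band; checking compensating factors.
Reserves 17.7 ≥ 9 months; credit score 732 ≥ 680.
Both override conditions satisfied; DTI exception granted.

Approved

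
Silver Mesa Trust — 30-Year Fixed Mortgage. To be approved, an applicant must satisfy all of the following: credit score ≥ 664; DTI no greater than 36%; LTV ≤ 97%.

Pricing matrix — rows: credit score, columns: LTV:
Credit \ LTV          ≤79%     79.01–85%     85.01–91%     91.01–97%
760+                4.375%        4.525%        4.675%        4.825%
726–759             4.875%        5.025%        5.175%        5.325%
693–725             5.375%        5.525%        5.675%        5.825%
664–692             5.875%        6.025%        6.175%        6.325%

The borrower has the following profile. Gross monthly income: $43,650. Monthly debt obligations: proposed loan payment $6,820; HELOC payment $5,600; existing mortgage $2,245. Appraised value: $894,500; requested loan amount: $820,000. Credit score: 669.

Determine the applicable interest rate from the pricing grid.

Credit score 669 ≥ 664; Total monthly debts = (6,820 + 5,600 + 2,245) = 14,665. Debt-to-income = 14,665/43,650 = 33.6% — meets 36% limit
LTV: 820,000 ÷ 894,500 = 91.7%, within 97% cap
Score 669 is in the 664–692 band; LTV 91.7% is in the 91.01–97% band → 6.325%.

6.325%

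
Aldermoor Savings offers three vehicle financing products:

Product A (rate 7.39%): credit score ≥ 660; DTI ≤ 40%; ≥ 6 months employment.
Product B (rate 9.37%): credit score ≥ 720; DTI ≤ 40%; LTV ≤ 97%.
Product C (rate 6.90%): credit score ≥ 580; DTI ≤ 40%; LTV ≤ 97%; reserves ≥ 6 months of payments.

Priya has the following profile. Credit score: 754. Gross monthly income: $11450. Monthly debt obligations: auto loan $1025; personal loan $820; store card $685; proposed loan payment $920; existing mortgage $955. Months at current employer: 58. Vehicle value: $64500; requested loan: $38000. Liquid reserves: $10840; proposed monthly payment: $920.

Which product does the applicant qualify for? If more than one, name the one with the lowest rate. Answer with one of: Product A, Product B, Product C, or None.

Product C

Total debts = (1,025 + 820 + 685 + 920 + 955) = 4,405; DTI = 4,405/11,450 = 38.5%.
LTV = 38,000/64,500 = 58.9%.
Reserves = 10,840/920 = 11.8 months.
Product A: score 754 ≥ 660; DTI 38.5% ≤ 40%; employment 58 ≥ 6 mo → qualifies.
Product B: score 754 ≥ 720; DTI 38.5% ≤ 40%; LTV 58.9% ≤ 97% → qualifies.
Product C: score 754 ≥ 580; DTI 38.5% ≤ 40%; LTV 58.9% ≤ 97%; reserves 11.8 ≥ 6 mo → qualifies.
Qualifying: Product A, Product B, Product C. Lowest rate is 6.90% → Product C.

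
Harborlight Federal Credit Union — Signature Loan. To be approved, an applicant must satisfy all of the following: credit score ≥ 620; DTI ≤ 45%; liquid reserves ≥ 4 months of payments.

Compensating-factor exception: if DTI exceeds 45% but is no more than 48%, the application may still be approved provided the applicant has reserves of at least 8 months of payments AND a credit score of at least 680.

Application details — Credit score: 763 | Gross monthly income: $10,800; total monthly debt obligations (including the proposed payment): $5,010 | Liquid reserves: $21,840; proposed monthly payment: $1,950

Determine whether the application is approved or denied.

Approved

Credit score 763 ≥ 620 (meets base)
DTI: 5,010 ÷ 10,800 = 46.4%, over the 45% base limit.
Reserves: 21,840 ÷ 1,950 = 11.2 months (meets 4-month minimum)
DTI 46.4% is within the 45%–48% exception band; checking compensating factors.
Reserves 11.2 ≥ 8 months; credit score 763 ≥ 680.
Both override conditions satisfied; DTI exception granted.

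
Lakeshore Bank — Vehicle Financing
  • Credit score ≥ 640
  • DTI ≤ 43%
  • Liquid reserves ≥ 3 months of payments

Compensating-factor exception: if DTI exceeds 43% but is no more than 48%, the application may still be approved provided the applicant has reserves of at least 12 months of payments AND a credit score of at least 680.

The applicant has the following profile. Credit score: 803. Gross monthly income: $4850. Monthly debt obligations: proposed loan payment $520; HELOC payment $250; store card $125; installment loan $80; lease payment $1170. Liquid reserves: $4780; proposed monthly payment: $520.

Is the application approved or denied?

Credit score 803 ≥ 640 (meets base)
Total debts = (520 + 250 + 125 + 80 + 1,170) = 2,145. DTI: 2,145 ÷ 4,850 = 44.2%, over the 43% base limit.
Liquid reserves cover 4,780/520 = 9.2 months — ≥ 3 required
DTI 44.2% is within the 43%–48% exception band; checking compensating factors.
Override check — reserves: 9.2 mo (short of 12); score: 803 (ok).
Override conditions not both satisfied; exception does not apply.

Denied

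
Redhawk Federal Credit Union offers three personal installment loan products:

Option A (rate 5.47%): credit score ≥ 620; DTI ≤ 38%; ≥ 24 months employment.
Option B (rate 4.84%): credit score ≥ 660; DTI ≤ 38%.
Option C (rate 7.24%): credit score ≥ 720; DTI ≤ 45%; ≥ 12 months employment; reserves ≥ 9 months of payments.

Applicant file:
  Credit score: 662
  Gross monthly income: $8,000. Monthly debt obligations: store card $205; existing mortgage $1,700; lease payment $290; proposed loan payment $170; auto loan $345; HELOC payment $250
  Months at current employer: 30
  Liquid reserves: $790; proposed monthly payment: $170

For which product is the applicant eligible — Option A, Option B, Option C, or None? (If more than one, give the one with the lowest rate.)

Option B

Total debts = (205 + 1,700 + 290 + 170 + 345 + 250) = 2,960; DTI = 2,960/8,000 = 37%.
Reserves = 790/170 = 4.6 months.
Option A: score 662 ≥ 620; DTI 37% ≤ 38%; employment 30 ≥ 24 mo → qualifies.
Option B: score 662 ≥ 660; DTI 37% ≤ 38% → qualifies.
Option C: score 662 < 720; DTI 37% ≤ 45%; employment 30 ≥ 12 mo; reserves 4.6 < 9 mo → does not qualify.
Qualifying: Option A, Option B. Lowest rate is 4.84% → Option B.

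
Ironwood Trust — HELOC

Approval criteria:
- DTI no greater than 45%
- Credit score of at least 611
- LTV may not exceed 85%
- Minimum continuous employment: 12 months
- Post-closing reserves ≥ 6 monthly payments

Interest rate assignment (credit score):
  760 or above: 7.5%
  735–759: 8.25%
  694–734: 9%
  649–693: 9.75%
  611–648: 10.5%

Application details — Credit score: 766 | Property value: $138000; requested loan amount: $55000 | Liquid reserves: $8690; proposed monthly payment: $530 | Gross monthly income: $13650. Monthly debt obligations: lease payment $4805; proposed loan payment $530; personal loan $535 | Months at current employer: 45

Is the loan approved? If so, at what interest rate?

Credit score 766 ≥ 611 (meets minimum)
Total monthly debts = (4,805 + 530 + 535) = 5,870. Debt-to-income = 5,870/13,650 = 43% — meets 45% limit
Liquid reserves cover 8,690/530 = 16.4 months — ≥ 6 required
Employment 45 ≥ 12 months
Loan-to-value = 55,000/138,000 = 39.9% — pass (85% max)
All requirements met. Score 766 falls in the 760 or above tier → 7.5%.

Approved at 7.5%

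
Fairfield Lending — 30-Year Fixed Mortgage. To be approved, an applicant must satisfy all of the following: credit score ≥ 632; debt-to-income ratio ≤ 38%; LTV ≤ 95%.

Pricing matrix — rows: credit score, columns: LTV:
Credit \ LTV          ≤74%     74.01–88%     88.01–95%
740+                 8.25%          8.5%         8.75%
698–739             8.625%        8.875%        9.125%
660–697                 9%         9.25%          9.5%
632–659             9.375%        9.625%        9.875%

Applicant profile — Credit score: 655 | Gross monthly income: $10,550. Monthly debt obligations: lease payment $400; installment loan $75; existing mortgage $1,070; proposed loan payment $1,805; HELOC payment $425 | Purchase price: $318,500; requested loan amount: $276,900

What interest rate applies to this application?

Credit score 655 ≥ 632; Total monthly debts = (400 + 75 + 1,070 + 1,805 + 425) = 3,775. Debt-to-income = 3,775/10,550 = 35.8% — meets 38% limit
LTV: 276,900 ÷ 318,500 = 86.9%, within 95% cap
Row: 655 falls in 632–659. Column: 86.9% falls in 74.01–88%. Rate = 9.625%.

9.625%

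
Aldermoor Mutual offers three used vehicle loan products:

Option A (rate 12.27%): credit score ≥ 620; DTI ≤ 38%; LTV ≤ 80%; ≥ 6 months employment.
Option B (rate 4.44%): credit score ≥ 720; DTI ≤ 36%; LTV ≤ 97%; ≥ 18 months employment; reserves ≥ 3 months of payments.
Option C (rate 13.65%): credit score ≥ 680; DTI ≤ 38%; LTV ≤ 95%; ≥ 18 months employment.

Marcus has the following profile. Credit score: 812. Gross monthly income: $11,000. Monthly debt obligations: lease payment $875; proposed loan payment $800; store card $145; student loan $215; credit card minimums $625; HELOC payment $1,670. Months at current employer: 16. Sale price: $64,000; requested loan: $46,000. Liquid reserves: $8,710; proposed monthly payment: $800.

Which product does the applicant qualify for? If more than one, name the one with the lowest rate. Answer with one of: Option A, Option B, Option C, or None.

None

Total debts = (875 + 800 + 145 + 215 + 625 + 1,670) = 4,330; DTI = 4,330/11,000 = 39.4%.
LTV = 46,000/64,000 = 71.9%.
Reserves = 8,710/800 = 10.9 months.
Option A: score 812 ≥ 620; DTI 39.4% > 38%; LTV 71.9% ≤ 80%; employment 16 ≥ 6 mo → does not qualify.
Option B: score 812 ≥ 720; DTI 39.4% > 36%; LTV 71.9% ≤ 97%; employment 16 < 18 mo; reserves 10.9 ≥ 3 mo → does not qualify.
Option C: score 812 ≥ 680; DTI 39.4% > 38%; LTV 71.9% ≤ 95%; employment 16 < 18 mo → does not qualify.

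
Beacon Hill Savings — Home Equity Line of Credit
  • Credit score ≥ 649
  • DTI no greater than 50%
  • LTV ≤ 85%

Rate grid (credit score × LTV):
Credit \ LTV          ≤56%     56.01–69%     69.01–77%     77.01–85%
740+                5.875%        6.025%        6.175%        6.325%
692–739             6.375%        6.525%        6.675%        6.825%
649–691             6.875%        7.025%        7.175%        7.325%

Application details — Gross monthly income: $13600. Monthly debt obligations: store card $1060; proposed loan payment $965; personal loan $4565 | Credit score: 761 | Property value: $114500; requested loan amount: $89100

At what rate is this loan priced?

Credit score 761 ≥ 649; Total monthly debts = (1,060 + 965 + 4,565) = 6,590. DTI = 6,590/13,600 = 48.5% ≤ 50%
LTV: 89,100 ÷ 114,500 = 77.8%, within 85% cap
Credit 761 → row 740+; LTV 77.8% → column 77.01–85%. Grid cell → 6.325%.

6.325%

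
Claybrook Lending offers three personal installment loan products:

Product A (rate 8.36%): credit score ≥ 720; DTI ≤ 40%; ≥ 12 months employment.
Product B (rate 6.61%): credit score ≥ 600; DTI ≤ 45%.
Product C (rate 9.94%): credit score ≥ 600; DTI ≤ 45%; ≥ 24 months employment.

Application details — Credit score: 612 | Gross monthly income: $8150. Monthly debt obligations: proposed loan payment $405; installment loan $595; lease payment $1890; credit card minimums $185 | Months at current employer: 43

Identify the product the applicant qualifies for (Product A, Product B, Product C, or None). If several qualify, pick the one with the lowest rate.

Total debts = (405 + 595 + 1,890 + 185) = 3,075; DTI = 3,075/8,150 = 37.7%.
Product A: score 612 < 720; DTI 37.7% ≤ 40%; employment 43 ≥ 12 mo → does not qualify.
Product B: score 612 ≥ 600; DTI 37.7% ≤ 45% → qualifies.
Product C: score 612 ≥ 600; DTI 37.7% ≤ 45%; employment 43 ≥ 24 mo → qualifies.
Qualifying: Product B, Product C. Lowest rate is 6.61% → Product B.

Product B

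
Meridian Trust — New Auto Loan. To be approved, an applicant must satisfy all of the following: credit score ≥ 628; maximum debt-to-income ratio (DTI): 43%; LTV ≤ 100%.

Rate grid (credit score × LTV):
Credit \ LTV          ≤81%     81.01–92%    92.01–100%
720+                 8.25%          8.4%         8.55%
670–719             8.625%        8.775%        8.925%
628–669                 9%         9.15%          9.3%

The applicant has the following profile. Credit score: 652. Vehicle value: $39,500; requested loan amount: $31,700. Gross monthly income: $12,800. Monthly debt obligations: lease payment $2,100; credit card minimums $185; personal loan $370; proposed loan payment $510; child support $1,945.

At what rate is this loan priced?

9%

Credit score 652 ≥ 628; Total monthly debts = (2,100 + 185 + 370 + 510 + 1,945) = 5,110. DTI = 5,110/12,800 = 39.9% ≤ 43%
LTV = 31,700/39,500 = 80.3% ≤ 100%
Row: 652 falls in 628–669. Column: 80.3% falls in ≤81%. Rate = 9%.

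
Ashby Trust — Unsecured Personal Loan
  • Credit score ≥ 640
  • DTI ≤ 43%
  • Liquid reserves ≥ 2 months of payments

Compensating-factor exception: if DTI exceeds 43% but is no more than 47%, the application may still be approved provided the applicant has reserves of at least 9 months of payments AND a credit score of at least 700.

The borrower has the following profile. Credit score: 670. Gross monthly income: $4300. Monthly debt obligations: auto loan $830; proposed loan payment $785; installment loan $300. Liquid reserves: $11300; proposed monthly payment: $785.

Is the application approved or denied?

Denied

Credit score 670 ≥ 640 (meets base)
Total debts = (830 + 785 + 300) = 1,915. DTI: 1,915 ÷ 4,300 = 44.5%, over the 43% base limit.
Reserves: 11,300 ÷ 785 = 14.4 months (meets 2-month minimum)
44.5% falls in the override range (43%–47%), so the compensating-factor test applies.
Reserves 14.4 ≥ 9 months; credit score 670 < 700.
Compensating-factor requirement not fully met.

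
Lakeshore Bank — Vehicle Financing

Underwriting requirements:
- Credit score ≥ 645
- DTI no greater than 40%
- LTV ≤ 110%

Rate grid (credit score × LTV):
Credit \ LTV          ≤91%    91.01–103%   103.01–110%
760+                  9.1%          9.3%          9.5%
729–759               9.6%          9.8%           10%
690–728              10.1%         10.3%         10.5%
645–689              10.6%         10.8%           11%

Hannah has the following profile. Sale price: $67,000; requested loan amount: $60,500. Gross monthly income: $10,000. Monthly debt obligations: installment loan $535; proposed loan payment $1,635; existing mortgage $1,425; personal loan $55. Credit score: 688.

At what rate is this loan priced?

10.6%

Credit score 688 ≥ 645; Total monthly debts = (535 + 1,635 + 1,425 + 55) = 3,650. Debt-to-income = 3,650/10,000 = 36.5% — meets 40% limit
LTV: 60,500 ÷ 67,000 = 90.3%, within 110% cap
Score 688 is in the 645–689 band; LTV 90.3% is in the ≤91% band → 10.6%.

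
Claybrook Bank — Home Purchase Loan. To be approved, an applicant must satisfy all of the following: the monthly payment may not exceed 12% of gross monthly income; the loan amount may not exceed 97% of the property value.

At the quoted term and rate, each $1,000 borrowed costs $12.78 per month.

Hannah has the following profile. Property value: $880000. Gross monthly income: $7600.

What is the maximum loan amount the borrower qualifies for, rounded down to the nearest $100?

$71,300

Payment cap: 12% × $7,600 = $912/month.
At $12.78 per $1,000, that supports 912/12.78 × 1,000 ≈ $71,361 → $71,300.
LTV cap: 97% × $880,000 = $853,600 → $853,600.
Binding constraint: payment-to-income.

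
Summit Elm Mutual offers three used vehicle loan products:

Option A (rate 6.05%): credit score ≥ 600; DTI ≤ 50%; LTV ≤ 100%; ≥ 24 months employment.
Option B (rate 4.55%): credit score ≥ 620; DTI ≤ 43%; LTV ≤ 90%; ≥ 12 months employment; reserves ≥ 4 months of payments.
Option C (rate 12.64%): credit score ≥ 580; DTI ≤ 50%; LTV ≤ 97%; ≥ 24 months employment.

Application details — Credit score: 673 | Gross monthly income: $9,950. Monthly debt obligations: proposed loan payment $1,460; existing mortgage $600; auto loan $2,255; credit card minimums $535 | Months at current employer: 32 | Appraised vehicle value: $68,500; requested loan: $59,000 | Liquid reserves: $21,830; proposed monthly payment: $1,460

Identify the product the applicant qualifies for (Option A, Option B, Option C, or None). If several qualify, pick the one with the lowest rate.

Total debts = (1,460 + 600 + 2,255 + 535) = 4,850; DTI = 4,850/9,950 = 48.7%.
LTV = 59,000/68,500 = 86.1%.
Reserves = 21,830/1,460 = 15.0 months.
Option A: score 673 ≥ 600; DTI 48.7% ≤ 50%; LTV 86.1% ≤ 100%; employment 32 ≥ 24 mo → qualifies.
Option B: score 673 ≥ 620; DTI 48.7% > 43%; LTV 86.1% ≤ 90%; employment 32 ≥ 12 mo; reserves 15.0 ≥ 4 mo → does not qualify.
Option C: score 673 ≥ 580; DTI 48.7% ≤ 50%; LTV 86.1% ≤ 97%; employment 32 ≥ 24 mo → qualifies.
Qualifying: Option A, Option C. Lowest rate is 6.05% → Option A.

Option A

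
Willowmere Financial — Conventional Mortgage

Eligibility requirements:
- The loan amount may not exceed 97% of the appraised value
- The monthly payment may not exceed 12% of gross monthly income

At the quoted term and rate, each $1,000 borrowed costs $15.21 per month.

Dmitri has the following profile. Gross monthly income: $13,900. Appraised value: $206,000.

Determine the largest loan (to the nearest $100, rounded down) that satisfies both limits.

Payment cap: 12% × $13,900 = $1,668/month.
At $15.21 per $1,000, that supports 1,668/15.21 × 1,000 ≈ $109,664 → $109,600.
LTV cap: 97% × $206,000 = $199,820 → $199,800.
Binding constraint: payment-to-income.

$109,600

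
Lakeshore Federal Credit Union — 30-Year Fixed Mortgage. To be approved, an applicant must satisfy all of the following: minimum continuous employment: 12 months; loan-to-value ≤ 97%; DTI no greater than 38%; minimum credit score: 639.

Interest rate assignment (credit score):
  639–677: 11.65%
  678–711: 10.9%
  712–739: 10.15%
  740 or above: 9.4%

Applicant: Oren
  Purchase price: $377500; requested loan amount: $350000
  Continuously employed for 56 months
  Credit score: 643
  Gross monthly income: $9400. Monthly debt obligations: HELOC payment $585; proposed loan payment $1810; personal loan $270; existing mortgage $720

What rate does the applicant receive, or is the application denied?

Approved at 11.65%

Credit score 643 ≥ 639 (meets minimum)
Employment 56 ≥ 12 months
Loan-to-value = 350,000/377,500 = 92.7% — pass (97% max)
Total monthly debts = (585 + 1,810 + 270 + 720) = 3,385. Debt-to-income = 3,385/9,400 = 36% — meets 38% limit
All requirements met. Score 643 falls in the 639–677 tier → 11.65%.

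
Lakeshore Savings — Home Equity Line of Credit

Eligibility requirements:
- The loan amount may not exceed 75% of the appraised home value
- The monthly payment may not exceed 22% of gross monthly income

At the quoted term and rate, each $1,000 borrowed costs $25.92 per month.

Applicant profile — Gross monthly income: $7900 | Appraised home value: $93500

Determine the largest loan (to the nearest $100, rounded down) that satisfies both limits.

Payment cap: 22% × $7,900 = $1,738/month.
At $25.92 per $1,000, that supports 1,738/25.92 × 1,000 ≈ $67,052 → $67,000.
LTV cap: 75% × $93,500 = $70,125 → $70,100.
Binding constraint: payment-to-income.

$67,000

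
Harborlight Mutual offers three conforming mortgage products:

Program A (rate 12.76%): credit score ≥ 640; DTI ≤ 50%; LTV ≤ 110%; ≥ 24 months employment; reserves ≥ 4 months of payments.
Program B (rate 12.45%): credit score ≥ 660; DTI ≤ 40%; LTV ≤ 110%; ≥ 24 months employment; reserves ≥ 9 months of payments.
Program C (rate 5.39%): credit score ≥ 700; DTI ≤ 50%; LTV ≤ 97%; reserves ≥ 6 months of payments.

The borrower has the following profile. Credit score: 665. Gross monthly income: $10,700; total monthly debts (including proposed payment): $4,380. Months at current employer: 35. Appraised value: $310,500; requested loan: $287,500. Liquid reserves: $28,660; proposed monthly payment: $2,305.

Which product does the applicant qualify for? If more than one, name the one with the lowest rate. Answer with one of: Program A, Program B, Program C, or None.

DTI = 4,380/10,700 = 40.9%.
LTV = 287,500/310,500 = 92.6%.
Reserves = 28,660/2,305 = 12.4 months.
Program A: score 665 ≥ 640; DTI 40.9% ≤ 50%; LTV 92.6% ≤ 110%; employment 35 ≥ 24 mo; reserves 12.4 ≥ 4 mo → qualifies.
Program B: score 665 ≥ 660; DTI 40.9% > 40%; LTV 92.6% ≤ 110%; employment 35 ≥ 24 mo; reserves 12.4 ≥ 9 mo → does not qualify.
Program C: score 665 < 700; DTI 40.9% ≤ 50%; LTV 92.6% ≤ 97%; reserves 12.4 ≥ 6 mo → does not qualify.

Program A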